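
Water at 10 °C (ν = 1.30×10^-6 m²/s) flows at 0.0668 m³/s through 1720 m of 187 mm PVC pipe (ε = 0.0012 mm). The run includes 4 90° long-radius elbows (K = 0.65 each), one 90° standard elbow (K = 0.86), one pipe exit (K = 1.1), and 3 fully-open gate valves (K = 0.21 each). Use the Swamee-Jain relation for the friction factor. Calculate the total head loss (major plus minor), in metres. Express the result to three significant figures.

H_L ≈ 40.5 m

V = 4Q/(πD²) = 2.432 m/s; V²/2g = 0.3015 m
Re = 3.50×10^5, ε/D = 6.42×10^-6 → f = 0.01405 (Swamee-Jain)
Major: h_f = f(L/D)·V²/2g = 0.01405·9198·0.3015 = 38.97 m
Minor: ΣK = 5.19; h_m = ΣK·V²/2g = 1.565 m
Total H_L = 38.97 + 1.565 = 40.53 m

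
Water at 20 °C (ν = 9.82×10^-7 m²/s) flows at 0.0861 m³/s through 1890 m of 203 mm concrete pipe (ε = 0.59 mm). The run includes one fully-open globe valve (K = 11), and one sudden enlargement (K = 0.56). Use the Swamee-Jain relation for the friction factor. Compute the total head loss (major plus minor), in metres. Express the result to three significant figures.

H_L ≈ 92.5 m

V = 4Q/(πD²) = 2.660 m/s; V²/2g = 0.3607 m
Re = 5.50×10^5, ε/D = 0.00291 → f = 0.02629 (Swamee-Jain)
Major: h_f = f(L/D)·V²/2g = 0.02629·9310·0.3607 = 88.29 m
Minor: ΣK = 11.6; h_m = ΣK·V²/2g = 4.170 m
Total H_L = 88.29 + 4.170 = 92.46 m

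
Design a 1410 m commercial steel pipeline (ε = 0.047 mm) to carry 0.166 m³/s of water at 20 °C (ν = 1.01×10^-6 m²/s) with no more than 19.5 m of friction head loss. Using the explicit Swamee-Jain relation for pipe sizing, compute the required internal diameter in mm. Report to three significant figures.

Swamee-Jain (Type III): D = 0.66·[ε^1.25·(LQ²/(gh_f))^4.75 + ν·Q^9.4·(L/(gh_f))^5.2]^0.04
LQ²/(gh_f) = 0.2031; L/(gh_f) = 7.371
Term 1 = ε^1.25·(…)^4.75 = 2.00×10^-9; Term 2 = ν·Q^9.4·(…)^5.2 = 1.53×10^-9
D = 0.66·(2.00×10^-9 + 1.53×10^-9)^0.04 = 0.3030 m = 303 mm
Check: V = 2.30 m/s, Re = 6.91×10^5, f = 0.01464, h_f = 18.4 m ≈ 19.5 m ✓

D ≈ 303 mm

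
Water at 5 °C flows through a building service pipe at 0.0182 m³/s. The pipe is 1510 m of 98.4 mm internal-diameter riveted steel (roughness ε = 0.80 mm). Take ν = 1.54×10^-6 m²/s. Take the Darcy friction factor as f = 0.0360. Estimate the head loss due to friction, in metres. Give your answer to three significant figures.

h_f ≈ 161 m

V = 4Q/(πD²) = 4·0.0182/(π·0.0984²) = 2.393 m/s
h_f = f(L/D)V²/(2g) = 0.03600·(1510/0.0984)·2.393²/(2·9.81) = 161.3 m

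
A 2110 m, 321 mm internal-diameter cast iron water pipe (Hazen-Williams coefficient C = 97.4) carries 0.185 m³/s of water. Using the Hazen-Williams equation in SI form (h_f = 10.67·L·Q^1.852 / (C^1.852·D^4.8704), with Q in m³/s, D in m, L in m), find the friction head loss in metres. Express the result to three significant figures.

h_f = 10.67·2110·0.185^1.852 / (97.4^1.852·0.321^4.8704) = 51.99 m

h_f ≈ 52.0 m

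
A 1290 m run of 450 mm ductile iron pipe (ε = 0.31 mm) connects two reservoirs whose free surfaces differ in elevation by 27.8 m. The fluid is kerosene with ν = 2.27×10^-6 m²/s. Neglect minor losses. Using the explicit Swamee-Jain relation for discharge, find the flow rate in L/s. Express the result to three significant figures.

Q ≈ 509 L/s

Swamee-Jain (Type II): Q = -0.965·√(gD⁵h_f/L)·ln[ε/(3.7D) + √(3.17ν²L/(gD³h_f))]
√(gD⁵h_f/L) = √(9.81·0.450⁵·27.8/1290) = 0.06246
ε/(3.7D) = 1.86×10^-4; √(3.17ν²L/(gD³h_f)) = 2.91×10^-5
Q = -0.965·0.06246·ln(2.153×10^-4) = 0.5089 m³/s
Check: V = 3.20 m/s, Re = 6.34×10^5, f = 0.01870, h_f = 28.0 m ≈ 27.8 m ✓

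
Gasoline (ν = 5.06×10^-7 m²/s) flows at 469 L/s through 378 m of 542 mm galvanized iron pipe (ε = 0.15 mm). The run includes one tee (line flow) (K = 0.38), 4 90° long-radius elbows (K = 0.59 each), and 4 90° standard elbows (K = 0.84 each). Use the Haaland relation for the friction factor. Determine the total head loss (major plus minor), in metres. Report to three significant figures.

H_L ≈ 3.49 m

V = 4Q/(πD²) = 2.033 m/s; V²/2g = 0.2106 m
Re = 2.18×10^6, ε/D = 2.77×10^-4 → f = 0.01504 (Haaland)
Major: h_f = f(L/D)·V²/2g = 0.01504·697.4·0.2106 = 2.209 m
Minor: ΣK = 6.10; h_m = ΣK·V²/2g = 1.285 m
Total H_L = 2.209 + 1.285 = 3.493 m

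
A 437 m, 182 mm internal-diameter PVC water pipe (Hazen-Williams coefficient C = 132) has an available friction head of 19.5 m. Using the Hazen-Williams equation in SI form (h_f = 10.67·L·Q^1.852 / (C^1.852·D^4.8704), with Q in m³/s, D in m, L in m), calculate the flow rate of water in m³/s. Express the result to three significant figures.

Q ≈ 0.0777 m³/s

Rearranging: Q = [h_f·C^1.852·D^4.8704 / (10.67·L)]^(1/1.852)
Q = [19.5·132^1.852·0.182^4.8704 / (10.67·437)]^0.540 = 0.07769 m³/s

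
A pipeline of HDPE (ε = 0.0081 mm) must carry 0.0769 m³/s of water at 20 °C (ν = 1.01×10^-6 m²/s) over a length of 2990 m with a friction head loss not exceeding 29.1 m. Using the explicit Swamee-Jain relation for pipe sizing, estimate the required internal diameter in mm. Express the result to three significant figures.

Swamee-Jain (Type III): D = 0.66·[ε^1.25·(LQ²/(gh_f))^4.75 + ν·Q^9.4·(L/(gh_f))^5.2]^0.04
LQ²/(gh_f) = 0.06194; L/(gh_f) = 10.47
Term 1 = ε^1.25·(…)^4.75 = 7.90×10^-13; Term 2 = ν·Q^9.4·(…)^5.2 = 6.86×10^-12
D = 0.66·(7.90×10^-13 + 6.86×10^-12)^0.04 = 0.2371 m = 237 mm
Check: V = 1.74 m/s, Re = 4.09×10^5, f = 0.01404, h_f = 27.4 m ≈ 29.1 m ✓

D ≈ 237 mm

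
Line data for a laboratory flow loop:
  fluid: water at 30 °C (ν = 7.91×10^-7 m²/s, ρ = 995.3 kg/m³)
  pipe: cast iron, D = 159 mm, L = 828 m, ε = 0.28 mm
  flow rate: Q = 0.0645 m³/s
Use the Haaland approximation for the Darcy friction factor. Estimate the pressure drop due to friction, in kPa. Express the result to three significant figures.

V = 4Q/(πD²) = 4·0.0645/(π·0.159²) = 3.248 m/s
Re = VD/ν = 3.248·0.159/7.91×10^-7 = 6.53×10^5 → turbulent
ε/D = 0.28/159 = 0.00176
Haaland: f = 0.02296
h_f = f(L/D)V²/(2g) = 0.02296·(828/0.159)·3.248²/(2·9.81) = 64.32 m
Δp = ρg·h_f = 995.3·9.81·64.32 = 628.0 kPa

Δp ≈ 628 kPa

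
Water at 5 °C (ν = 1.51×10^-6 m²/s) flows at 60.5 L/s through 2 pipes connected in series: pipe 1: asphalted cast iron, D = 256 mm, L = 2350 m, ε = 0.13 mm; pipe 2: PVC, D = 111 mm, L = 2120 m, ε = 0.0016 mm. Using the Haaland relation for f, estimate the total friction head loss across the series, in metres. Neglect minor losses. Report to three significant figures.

Pipe 1: V = 1.175 m/s, Re = 1.99×10^5, ε/D = 5.08×10^-4, f = 0.01868, h_1 = f(L/D)V²/2g = 12.08 m
Pipe 2: V = 6.252 m/s, Re = 4.60×10^5, ε/D = 1.44×10^-5, f = 0.01342, h_2 = f(L/D)V²/2g = 510.6 m
Series → Q common, losses add: H = Σh = 522.7 m

H ≈ 523 m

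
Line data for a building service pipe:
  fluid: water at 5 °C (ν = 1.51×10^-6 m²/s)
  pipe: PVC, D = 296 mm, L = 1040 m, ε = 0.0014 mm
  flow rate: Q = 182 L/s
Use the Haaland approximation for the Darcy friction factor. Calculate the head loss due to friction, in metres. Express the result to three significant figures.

h_f ≈ 16.3 m

V = 4Q/(πD²) = 4·0.182/(π·0.296²) = 2.645 m/s
Re = VD/ν = 2.645·0.296/1.51×10^-6 = 5.18×10^5 → turbulent
ε/D = 0.0014/296 = 4.73×10^-6
Haaland: f = 0.01303
h_f = f(L/D)V²/(2g) = 0.01303·(1040/0.296)·2.645²/(2·9.81) = 16.32 m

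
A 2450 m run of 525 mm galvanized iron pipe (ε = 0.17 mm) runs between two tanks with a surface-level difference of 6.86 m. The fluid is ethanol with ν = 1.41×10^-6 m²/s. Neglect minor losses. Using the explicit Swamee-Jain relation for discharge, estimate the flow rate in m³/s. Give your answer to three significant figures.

Q ≈ 0.286 m³/s

Swamee-Jain (Type II): Q = -0.965·√(gD⁵h_f/L)·ln[ε/(3.7D) + √(3.17ν²L/(gD³h_f))]
√(gD⁵h_f/L) = √(9.81·0.525⁵·6.86/2450) = 0.03310
ε/(3.7D) = 8.75×10^-5; √(3.17ν²L/(gD³h_f)) = 3.98×10^-5
Q = -0.965·0.03310·ln(1.273×10^-4) = 0.2865 m³/s
Check: V = 1.32 m/s, Re = 4.93×10^5, f = 0.01658, h_f = 6.90 m ≈ 6.86 m ✓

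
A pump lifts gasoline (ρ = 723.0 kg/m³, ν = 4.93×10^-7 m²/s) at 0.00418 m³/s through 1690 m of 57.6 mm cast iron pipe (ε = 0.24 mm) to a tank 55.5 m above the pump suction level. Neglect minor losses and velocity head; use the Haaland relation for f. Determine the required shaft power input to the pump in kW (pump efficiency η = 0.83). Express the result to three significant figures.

P_shaft ≈ 6.01 kW

V = 4Q/(πD²) = 1.604 m/s; Re = 1.87×10^5; ε/D = 0.00417; f = 0.02933
h_f = f(L/D)V²/2g = 112.9 m
Total head H = z + h_f = 55.5 + 112.9 = 168.4 m
P_hyd = ρgQH = 723.0·9.81·0.00418·168.4 = 4.992 kW
P_shaft = P_hyd/η = 4.992/0.83 = 6.014 kW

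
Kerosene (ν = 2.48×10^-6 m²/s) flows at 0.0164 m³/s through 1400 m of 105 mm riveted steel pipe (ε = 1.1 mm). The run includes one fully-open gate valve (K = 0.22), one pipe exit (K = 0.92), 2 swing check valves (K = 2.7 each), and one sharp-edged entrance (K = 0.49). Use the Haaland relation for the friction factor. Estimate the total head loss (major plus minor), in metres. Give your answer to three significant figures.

H_L ≈ 97.0 m

V = 4Q/(πD²) = 1.894 m/s; V²/2g = 0.1828 m
Re = 8.02×10^4, ε/D = 0.0105 → f = 0.03926 (Haaland)
Major: h_f = f(L/D)·V²/2g = 0.03926·13333·0.1828 = 95.71 m
Minor: ΣK = 7.03; h_m = ΣK·V²/2g = 1.285 m
Total H_L = 95.71 + 1.285 = 96.99 m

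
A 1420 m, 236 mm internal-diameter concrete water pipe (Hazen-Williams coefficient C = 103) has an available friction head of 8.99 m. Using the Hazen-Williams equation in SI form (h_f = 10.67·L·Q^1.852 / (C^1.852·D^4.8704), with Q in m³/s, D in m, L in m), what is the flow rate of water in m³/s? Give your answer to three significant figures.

Rearranging: Q = [h_f·C^1.852·D^4.8704 / (10.67·L)]^(1/1.852)
Q = [8.99·103^1.852·0.236^4.8704 / (10.67·1420)]^0.540 = 0.04183 m³/s

Q ≈ 0.0418 m³/s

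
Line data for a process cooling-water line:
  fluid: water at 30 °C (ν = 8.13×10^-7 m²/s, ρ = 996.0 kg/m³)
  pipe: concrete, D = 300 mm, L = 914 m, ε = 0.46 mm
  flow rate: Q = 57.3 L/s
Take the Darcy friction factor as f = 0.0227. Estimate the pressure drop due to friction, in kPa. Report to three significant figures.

V = 4Q/(πD²) = 4·0.0573/(π·0.300²) = 0.8106 m/s
h_f = f(L/D)V²/(2g) = 0.02270·(914/0.300)·0.8106²/(2·9.81) = 2.316 m
Δp = ρg·h_f = 996.0·9.81·2.316 = 22.63 kPa

Δp ≈ 22.6 kPa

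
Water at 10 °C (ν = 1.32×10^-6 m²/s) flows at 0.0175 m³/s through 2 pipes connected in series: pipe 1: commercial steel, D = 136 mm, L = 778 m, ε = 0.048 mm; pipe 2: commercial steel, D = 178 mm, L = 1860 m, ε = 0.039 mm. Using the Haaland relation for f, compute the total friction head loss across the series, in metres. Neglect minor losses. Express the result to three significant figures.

H ≈ 13.0 m

Pipe 1: V = 1.205 m/s, Re = 1.24×10^5, ε/D = 3.53×10^-4, f = 0.01886, h_1 = f(L/D)V²/2g = 7.980 m
Pipe 2: V = 0.7032 m/s, Re = 9.48×10^4, ε/D = 2.19×10^-4, f = 0.01899, h_2 = f(L/D)V²/2g = 5.002 m
Series → Q common, losses add: H = Σh = 12.98 m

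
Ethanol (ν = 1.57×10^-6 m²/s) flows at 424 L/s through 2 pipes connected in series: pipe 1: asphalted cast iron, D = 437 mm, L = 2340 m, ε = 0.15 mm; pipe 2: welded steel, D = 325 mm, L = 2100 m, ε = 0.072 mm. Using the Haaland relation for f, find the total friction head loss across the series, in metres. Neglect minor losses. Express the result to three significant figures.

H ≈ 162 m

Pipe 1: V = 2.827 m/s, Re = 7.87×10^5, ε/D = 3.43×10^-4, f = 0.01613, h_1 = f(L/D)V²/2g = 35.17 m
Pipe 2: V = 5.111 m/s, Re = 1.06×10^6, ε/D = 2.22×10^-4, f = 0.01479, h_2 = f(L/D)V²/2g = 127.3 m
Series → Q common, losses add: H = Σh = 162.4 m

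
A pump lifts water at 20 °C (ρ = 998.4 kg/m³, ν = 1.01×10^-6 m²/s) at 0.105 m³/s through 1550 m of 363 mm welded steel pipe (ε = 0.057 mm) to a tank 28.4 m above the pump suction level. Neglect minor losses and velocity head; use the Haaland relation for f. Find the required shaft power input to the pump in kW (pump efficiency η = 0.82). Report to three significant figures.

V = 4Q/(πD²) = 1.015 m/s; Re = 3.65×10^5; ε/D = 1.57×10^-4; f = 0.01536
h_f = f(L/D)V²/2g = 3.442 m
Total head H = z + h_f = 28.4 + 3.442 = 31.84 m
P_hyd = ρgQH = 998.4·9.81·0.105·31.84 = 32.75 kW
P_shaft = P_hyd/η = 32.75/0.82 = 39.93 kW

P_shaft ≈ 39.9 kW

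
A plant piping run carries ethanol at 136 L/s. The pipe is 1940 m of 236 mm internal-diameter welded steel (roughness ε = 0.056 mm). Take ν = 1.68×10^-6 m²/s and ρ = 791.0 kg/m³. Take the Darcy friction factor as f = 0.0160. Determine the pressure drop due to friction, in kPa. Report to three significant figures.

V = 4Q/(πD²) = 4·0.136/(π·0.236²) = 3.109 m/s
h_f = f(L/D)V²/(2g) = 0.01600·(1940/0.236)·3.109²/(2·9.81) = 64.80 m
Δp = ρg·h_f = 791.0·9.81·64.80 = 502.8 kPa

Δp ≈ 503 kPa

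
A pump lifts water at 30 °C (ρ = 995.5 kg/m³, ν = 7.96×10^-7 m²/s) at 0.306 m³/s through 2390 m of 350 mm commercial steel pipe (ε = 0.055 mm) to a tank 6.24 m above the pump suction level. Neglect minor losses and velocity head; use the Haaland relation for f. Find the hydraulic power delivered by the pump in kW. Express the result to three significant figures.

V = 4Q/(πD²) = 3.181 m/s; Re = 1.40×10^6; ε/D = 1.57×10^-4; f = 0.01384
h_f = f(L/D)V²/2g = 48.73 m
Total head H = z + h_f = 6.24 + 48.73 = 54.97 m
P_hyd = ρgQH = 995.5·9.81·0.306·54.97 = 164.3 kW

P_hyd ≈ 164 kW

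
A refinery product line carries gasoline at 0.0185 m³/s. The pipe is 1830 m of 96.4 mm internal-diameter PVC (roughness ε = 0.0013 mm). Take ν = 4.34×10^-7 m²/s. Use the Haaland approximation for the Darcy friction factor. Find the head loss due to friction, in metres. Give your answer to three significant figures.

V = 4Q/(πD²) = 4·0.0185/(π·0.0964²) = 2.535 m/s
Re = VD/ν = 2.535·0.0964/4.34×10^-7 = 5.63×10^5 → turbulent
ε/D = 0.0013/96.4 = 1.35×10^-5
Haaland: f = 0.01296
h_f = f(L/D)V²/(2g) = 0.01296·(1830/0.0964)·2.535²/(2·9.81) = 80.56 m

h_f ≈ 80.6 m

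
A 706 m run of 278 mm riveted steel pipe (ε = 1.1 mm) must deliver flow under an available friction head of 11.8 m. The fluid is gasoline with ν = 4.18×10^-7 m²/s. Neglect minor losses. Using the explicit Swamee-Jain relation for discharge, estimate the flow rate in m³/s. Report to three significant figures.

Swamee-Jain (Type II): Q = -0.965·√(gD⁵h_f/L)·ln[ε/(3.7D) + √(3.17ν²L/(gD³h_f))]
√(gD⁵h_f/L) = √(9.81·0.278⁵·11.8/706) = 0.01650
ε/(3.7D) = 0.00107; √(3.17ν²L/(gD³h_f)) = 1.25×10^-5
Q = -0.965·0.01650·ln(0.001082) = 0.1087 m³/s
Check: V = 1.79 m/s, Re = 1.19×10^6, f = 0.02848, h_f = 11.8 m ≈ 11.8 m ✓

Q ≈ 0.109 m³/s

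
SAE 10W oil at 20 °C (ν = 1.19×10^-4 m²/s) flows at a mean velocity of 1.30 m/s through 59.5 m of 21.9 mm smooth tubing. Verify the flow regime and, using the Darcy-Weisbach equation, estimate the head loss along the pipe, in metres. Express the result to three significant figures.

Re = VD/ν = 1.30·0.02190/1.19×10^-4 = 239 → laminar (Re < 2300)
f = 64/Re = 0.2675
h_f = f(L/D)V²/(2g) = 0.2675·(59.5/0.02190)·1.30²/(2·9.81) = 62.60 m

h_f ≈ 62.6 m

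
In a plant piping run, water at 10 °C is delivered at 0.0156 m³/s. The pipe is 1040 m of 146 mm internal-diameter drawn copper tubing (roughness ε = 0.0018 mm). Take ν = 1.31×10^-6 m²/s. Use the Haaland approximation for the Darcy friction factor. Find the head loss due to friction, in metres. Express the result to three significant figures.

h_f ≈ 5.59 m

V = 4Q/(πD²) = 4·0.0156/(π·0.146²) = 0.9318 m/s
Re = VD/ν = 0.9318·0.146/1.31×10^-6 = 1.04×10^5 → turbulent
ε/D = 0.0018/146 = 1.23×10^-5
Haaland: f = 0.01773
h_f = f(L/D)V²/(2g) = 0.01773·(1040/0.146)·0.9318²/(2·9.81) = 5.590 m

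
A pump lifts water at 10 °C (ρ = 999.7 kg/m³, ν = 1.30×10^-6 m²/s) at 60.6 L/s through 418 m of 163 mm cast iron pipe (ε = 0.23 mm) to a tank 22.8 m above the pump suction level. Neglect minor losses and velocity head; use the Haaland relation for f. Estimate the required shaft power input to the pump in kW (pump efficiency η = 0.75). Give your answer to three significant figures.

V = 4Q/(πD²) = 2.904 m/s; Re = 3.64×10^5; ε/D = 0.00141; f = 0.02199
h_f = f(L/D)V²/2g = 24.24 m
Total head H = z + h_f = 22.8 + 24.24 = 47.04 m
P_hyd = ρgQH = 999.7·9.81·0.0606·47.04 = 27.96 kW
P_shaft = P_hyd/η = 27.96/0.75 = 37.28 kW

P_shaft ≈ 37.3 kW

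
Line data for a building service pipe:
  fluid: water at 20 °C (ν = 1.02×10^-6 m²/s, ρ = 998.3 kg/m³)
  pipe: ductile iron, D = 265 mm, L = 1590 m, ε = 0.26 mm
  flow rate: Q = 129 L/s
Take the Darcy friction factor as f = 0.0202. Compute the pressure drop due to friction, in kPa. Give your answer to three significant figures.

V = 4Q/(πD²) = 4·0.129/(π·0.265²) = 2.339 m/s
h_f = f(L/D)V²/(2g) = 0.02020·(1590/0.265)·2.339²/(2·9.81) = 33.79 m
Δp = ρg·h_f = 998.3·9.81·33.79 = 330.9 kPa

Δp ≈ 331 kPa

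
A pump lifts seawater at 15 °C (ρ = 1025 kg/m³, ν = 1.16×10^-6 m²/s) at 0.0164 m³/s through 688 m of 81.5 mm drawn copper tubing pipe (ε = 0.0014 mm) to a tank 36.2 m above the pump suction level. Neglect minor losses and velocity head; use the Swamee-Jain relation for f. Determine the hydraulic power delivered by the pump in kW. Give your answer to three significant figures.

P_hyd ≈ 16.8 kW

V = 4Q/(πD²) = 3.144 m/s; Re = 2.21×10^5; ε/D = 1.72×10^-5; f = 0.01540
h_f = f(L/D)V²/2g = 65.50 m
Total head H = z + h_f = 36.2 + 65.50 = 101.7 m
P_hyd = ρgQH = 1025·9.81·0.0164·101.7 = 16.77 kW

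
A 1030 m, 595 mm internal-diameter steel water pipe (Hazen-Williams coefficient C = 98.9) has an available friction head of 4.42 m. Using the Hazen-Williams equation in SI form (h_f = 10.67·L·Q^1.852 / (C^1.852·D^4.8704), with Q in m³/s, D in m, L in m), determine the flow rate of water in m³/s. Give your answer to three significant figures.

Q ≈ 0.370 m³/s

Rearranging: Q = [h_f·C^1.852·D^4.8704 / (10.67·L)]^(1/1.852)
Q = [4.42·98.9^1.852·0.595^4.8704 / (10.67·1030)]^0.540 = 0.3705 m³/s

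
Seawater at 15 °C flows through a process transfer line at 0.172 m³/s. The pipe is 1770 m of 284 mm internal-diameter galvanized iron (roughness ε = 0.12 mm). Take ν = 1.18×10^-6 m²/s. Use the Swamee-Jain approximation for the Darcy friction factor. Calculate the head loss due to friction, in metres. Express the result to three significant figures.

h_f ≈ 39.9 m

V = 4Q/(πD²) = 4·0.172/(π·0.284²) = 2.715 m/s
Re = VD/ν = 2.715·0.284/1.18×10^-6 = 6.53×10^5 → turbulent
ε/D = 0.12/284 = 4.23×10^-4
Swamee-Jain: f = 0.01704
h_f = f(L/D)V²/(2g) = 0.01704·(1770/0.284)·2.715²/(2·9.81) = 39.90 m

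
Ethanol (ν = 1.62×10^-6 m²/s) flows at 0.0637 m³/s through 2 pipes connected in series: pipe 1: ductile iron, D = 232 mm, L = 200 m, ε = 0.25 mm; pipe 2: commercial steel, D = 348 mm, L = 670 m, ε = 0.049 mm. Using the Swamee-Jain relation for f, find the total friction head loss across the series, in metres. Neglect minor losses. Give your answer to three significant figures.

H ≈ 2.91 m

Pipe 1: V = 1.507 m/s, Re = 2.16×10^5, ε/D = 0.00108, f = 0.02140, h_1 = f(L/D)V²/2g = 2.135 m
Pipe 2: V = 0.6697 m/s, Re = 1.44×10^5, ε/D = 1.41×10^-4, f = 0.01757, h_2 = f(L/D)V²/2g = 0.7732 m
Series → Q common, losses add: H = Σh = 2.908 m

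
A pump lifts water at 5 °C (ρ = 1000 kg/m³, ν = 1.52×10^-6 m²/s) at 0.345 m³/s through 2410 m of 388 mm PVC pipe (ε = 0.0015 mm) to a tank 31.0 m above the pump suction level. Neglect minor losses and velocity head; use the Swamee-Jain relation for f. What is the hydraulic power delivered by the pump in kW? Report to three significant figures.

P_hyd ≈ 217 kW

V = 4Q/(πD²) = 2.918 m/s; Re = 7.45×10^5; ε/D = 3.87×10^-6; f = 0.01229
h_f = f(L/D)V²/2g = 33.11 m
Total head H = z + h_f = 31.0 + 33.11 = 64.11 m
P_hyd = ρgQH = 1000·9.81·0.345·64.11 = 217.0 kW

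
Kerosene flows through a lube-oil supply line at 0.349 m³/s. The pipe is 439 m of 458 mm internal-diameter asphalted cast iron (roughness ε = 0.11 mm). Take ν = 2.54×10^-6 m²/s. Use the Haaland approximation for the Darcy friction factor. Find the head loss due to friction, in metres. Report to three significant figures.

h_f ≈ 3.51 m

V = 4Q/(πD²) = 4·0.349/(π·0.458²) = 2.118 m/s
Re = VD/ν = 2.118·0.458/2.54×10^-6 = 3.82×10^5 → turbulent
ε/D = 0.11/458 = 2.40×10^-4
Haaland: f = 0.01600
h_f = f(L/D)V²/(2g) = 0.01600·(439/0.458)·2.118²/(2·9.81) = 3.508 m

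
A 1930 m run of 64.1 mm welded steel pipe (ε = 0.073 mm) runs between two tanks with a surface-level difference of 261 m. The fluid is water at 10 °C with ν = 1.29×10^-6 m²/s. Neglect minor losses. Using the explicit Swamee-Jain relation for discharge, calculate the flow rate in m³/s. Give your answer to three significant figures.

Swamee-Jain (Type II): Q = -0.965·√(gD⁵h_f/L)·ln[ε/(3.7D) + √(3.17ν²L/(gD³h_f))]
√(gD⁵h_f/L) = √(9.81·0.0641⁵·261/1930) = 0.001198
ε/(3.7D) = 3.08×10^-4; √(3.17ν²L/(gD³h_f)) = 1.23×10^-4
Q = -0.965·0.001198·ln(4.307×10^-4) = 0.008961 m³/s
Check: V = 2.78 m/s, Re = 1.38×10^5, f = 0.02224, h_f = 263 m ≈ 261 m ✓

Q ≈ 0.00896 m³/s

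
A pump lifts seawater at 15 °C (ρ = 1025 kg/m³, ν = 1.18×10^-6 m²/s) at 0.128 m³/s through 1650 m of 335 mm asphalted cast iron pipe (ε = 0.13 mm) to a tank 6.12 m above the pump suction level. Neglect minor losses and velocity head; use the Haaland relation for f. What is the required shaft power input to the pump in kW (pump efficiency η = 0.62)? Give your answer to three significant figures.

V = 4Q/(πD²) = 1.452 m/s; Re = 4.12×10^5; ε/D = 3.88×10^-4; f = 0.01701
h_f = f(L/D)V²/2g = 9.006 m
Total head H = z + h_f = 6.12 + 9.006 = 15.13 m
P_hyd = ρgQH = 1025·9.81·0.128·15.13 = 19.47 kW
P_shaft = P_hyd/η = 19.47/0.62 = 31.40 kW

P_shaft ≈ 31.4 kW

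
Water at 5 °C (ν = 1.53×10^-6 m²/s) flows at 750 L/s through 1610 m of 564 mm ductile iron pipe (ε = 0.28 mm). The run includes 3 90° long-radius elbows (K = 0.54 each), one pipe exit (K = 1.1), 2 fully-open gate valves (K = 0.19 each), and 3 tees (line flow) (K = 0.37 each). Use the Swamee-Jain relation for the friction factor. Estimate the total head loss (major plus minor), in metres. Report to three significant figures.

V = 4Q/(πD²) = 3.002 m/s; V²/2g = 0.4593 m
Re = 1.11×10^6, ε/D = 4.96×10^-4 → f = 0.01723 (Swamee-Jain)
Major: h_f = f(L/D)·V²/2g = 0.01723·2855·0.4593 = 22.59 m
Minor: ΣK = 4.21; h_m = ΣK·V²/2g = 1.934 m
Total H_L = 22.59 + 1.934 = 24.52 m

H_L ≈ 24.5 m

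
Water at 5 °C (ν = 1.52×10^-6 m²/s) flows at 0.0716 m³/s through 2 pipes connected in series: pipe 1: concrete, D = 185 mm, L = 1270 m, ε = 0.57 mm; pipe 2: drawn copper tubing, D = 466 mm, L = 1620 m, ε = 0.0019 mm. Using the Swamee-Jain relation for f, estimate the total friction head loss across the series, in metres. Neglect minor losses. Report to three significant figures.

Pipe 1: V = 2.664 m/s, Re = 3.24×10^5, ε/D = 0.00308, f = 0.02691, h_1 = f(L/D)V²/2g = 66.81 m
Pipe 2: V = 0.4198 m/s, Re = 1.29×10^5, ε/D = 4.08×10^-6, f = 0.01699, h_2 = f(L/D)V²/2g = 0.5304 m
Series → Q common, losses add: H = Σh = 67.34 m

H ≈ 67.3 m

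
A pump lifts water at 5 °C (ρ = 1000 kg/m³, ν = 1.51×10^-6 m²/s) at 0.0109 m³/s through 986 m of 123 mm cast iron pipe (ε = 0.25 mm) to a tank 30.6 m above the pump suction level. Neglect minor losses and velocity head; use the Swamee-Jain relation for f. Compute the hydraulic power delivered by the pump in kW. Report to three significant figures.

P_hyd ≈ 4.23 kW

V = 4Q/(πD²) = 0.9173 m/s; Re = 7.47×10^4; ε/D = 0.00203; f = 0.02593
h_f = f(L/D)V²/2g = 8.916 m
Total head H = z + h_f = 30.6 + 8.916 = 39.52 m
P_hyd = ρgQH = 1000·9.81·0.0109·39.52 = 4.225 kW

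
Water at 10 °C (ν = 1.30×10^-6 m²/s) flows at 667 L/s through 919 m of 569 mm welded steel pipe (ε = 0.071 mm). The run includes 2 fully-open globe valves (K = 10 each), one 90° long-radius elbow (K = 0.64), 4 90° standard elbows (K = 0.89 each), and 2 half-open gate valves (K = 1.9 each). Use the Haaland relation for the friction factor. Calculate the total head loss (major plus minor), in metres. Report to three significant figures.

H_L ≈ 17.5 m

V = 4Q/(πD²) = 2.623 m/s; V²/2g = 0.3507 m
Re = 1.15×10^6, ε/D = 1.25×10^-4 → f = 0.01355 (Haaland)
Major: h_f = f(L/D)·V²/2g = 0.01355·1615·0.3507 = 7.674 m
Minor: ΣK = 28.0; h_m = ΣK·V²/2g = 9.819 m
Total H_L = 7.674 + 9.819 = 17.49 m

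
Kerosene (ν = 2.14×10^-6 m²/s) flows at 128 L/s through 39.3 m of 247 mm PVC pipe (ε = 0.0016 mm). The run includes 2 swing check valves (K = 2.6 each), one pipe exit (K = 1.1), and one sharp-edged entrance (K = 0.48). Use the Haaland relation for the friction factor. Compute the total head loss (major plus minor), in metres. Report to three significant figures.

V = 4Q/(πD²) = 2.671 m/s; V²/2g = 0.3637 m
Re = 3.08×10^5, ε/D = 6.48×10^-6 → f = 0.01432 (Haaland)
Major: h_f = f(L/D)·V²/2g = 0.01432·159.1·0.3637 = 0.8288 m
Minor: ΣK = 6.78; h_m = ΣK·V²/2g = 2.466 m
Total H_L = 0.8288 + 2.466 = 3.295 m

H_L ≈ 3.29 m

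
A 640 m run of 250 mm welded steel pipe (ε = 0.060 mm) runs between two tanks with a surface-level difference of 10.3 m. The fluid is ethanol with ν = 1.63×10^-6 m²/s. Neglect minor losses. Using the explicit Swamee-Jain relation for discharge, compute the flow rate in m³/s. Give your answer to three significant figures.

Q ≈ 0.108 m³/s

Swamee-Jain (Type II): Q = -0.965·√(gD⁵h_f/L)·ln[ε/(3.7D) + √(3.17ν²L/(gD³h_f))]
√(gD⁵h_f/L) = √(9.81·0.250⁵·10.3/640) = 0.01242
ε/(3.7D) = 6.49×10^-5; √(3.17ν²L/(gD³h_f)) = 5.84×10^-5
Q = -0.965·0.01242·ln(1.233×10^-4) = 0.1079 m³/s
Check: V = 2.20 m/s, Re = 3.37×10^5, f = 0.01643, h_f = 10.3 m ≈ 10.3 m ✓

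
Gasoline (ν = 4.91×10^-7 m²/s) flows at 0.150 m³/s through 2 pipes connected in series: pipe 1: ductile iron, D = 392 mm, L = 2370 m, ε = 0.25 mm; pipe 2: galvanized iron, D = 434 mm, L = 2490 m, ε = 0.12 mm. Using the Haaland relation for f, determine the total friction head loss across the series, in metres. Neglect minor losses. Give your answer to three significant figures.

Pipe 1: V = 1.243 m/s, Re = 9.92×10^5, ε/D = 6.38×10^-4, f = 0.01806, h_1 = f(L/D)V²/2g = 8.595 m
Pipe 2: V = 1.014 m/s, Re = 8.96×10^5, ε/D = 2.76×10^-4, f = 0.01545, h_2 = f(L/D)V²/2g = 4.646 m
Series → Q common, losses add: H = Σh = 13.24 m

H ≈ 13.2 m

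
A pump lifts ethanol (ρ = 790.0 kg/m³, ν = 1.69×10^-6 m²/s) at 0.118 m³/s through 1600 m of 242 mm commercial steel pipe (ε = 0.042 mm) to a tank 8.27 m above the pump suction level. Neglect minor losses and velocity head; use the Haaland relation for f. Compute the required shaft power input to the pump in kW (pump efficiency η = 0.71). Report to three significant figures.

P_shaft ≈ 54.9 kW

V = 4Q/(πD²) = 2.565 m/s; Re = 3.67×10^5; ε/D = 1.74×10^-4; f = 0.01550
h_f = f(L/D)V²/2g = 34.37 m
Total head H = z + h_f = 8.27 + 34.37 = 42.64 m
P_hyd = ρgQH = 790.0·9.81·0.118·42.64 = 38.99 kW
P_shaft = P_hyd/η = 38.99/0.71 = 54.92 kW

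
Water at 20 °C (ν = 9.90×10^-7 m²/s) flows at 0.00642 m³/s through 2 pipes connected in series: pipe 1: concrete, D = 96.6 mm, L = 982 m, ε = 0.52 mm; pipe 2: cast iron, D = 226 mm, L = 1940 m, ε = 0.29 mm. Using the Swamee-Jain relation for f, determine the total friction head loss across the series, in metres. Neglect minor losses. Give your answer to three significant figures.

Pipe 1: V = 0.8760 m/s, Re = 8.55×10^4, ε/D = 0.00538, f = 0.03237, h_1 = f(L/D)V²/2g = 12.87 m
Pipe 2: V = 0.1600 m/s, Re = 3.65×10^4, ε/D = 0.00128, f = 0.02603, h_2 = f(L/D)V²/2g = 0.2917 m
Series → Q common, losses add: H = Σh = 13.16 m

H ≈ 13.2 m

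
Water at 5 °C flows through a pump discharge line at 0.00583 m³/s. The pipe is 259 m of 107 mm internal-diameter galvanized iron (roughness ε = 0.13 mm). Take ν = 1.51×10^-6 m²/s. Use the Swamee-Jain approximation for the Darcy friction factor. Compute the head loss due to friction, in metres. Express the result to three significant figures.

V = 4Q/(πD²) = 4·0.00583/(π·0.107²) = 0.6484 m/s
Re = VD/ν = 0.6484·0.107/1.51×10^-6 = 4.59×10^4 → turbulent
ε/D = 0.13/107 = 0.00121
Swamee-Jain: f = 0.02506
h_f = f(L/D)V²/(2g) = 0.02506·(259/0.107)·0.6484²/(2·9.81) = 1.299 m

h_f ≈ 1.30 m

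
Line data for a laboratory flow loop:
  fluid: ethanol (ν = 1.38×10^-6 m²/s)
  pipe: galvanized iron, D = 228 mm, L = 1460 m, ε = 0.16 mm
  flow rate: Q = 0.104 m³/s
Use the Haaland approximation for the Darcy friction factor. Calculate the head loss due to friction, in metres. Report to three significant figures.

V = 4Q/(πD²) = 4·0.104/(π·0.228²) = 2.547 m/s
Re = VD/ν = 2.547·0.228/1.38×10^-6 = 4.21×10^5 → turbulent
ε/D = 0.16/228 = 7.02×10^-4
Haaland: f = 0.01887
h_f = f(L/D)V²/(2g) = 0.01887·(1460/0.228)·2.547²/(2·9.81) = 39.96 m

h_f ≈ 40.0 m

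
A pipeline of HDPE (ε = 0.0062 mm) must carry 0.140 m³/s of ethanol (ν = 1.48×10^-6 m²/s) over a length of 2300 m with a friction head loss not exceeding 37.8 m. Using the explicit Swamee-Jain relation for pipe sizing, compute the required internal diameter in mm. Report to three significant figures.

Swamee-Jain (Type III): D = 0.66·[ε^1.25·(LQ²/(gh_f))^4.75 + ν·Q^9.4·(L/(gh_f))^5.2]^0.04
LQ²/(gh_f) = 0.1216; L/(gh_f) = 6.203
Term 1 = ε^1.25·(…)^4.75 = 1.39×10^-11; Term 2 = ν·Q^9.4·(…)^5.2 = 1.84×10^-10
D = 0.66·(1.39×10^-11 + 1.84×10^-10)^0.04 = 0.2700 m = 270 mm
Check: V = 2.44 m/s, Re = 4.46×10^5, f = 0.01370, h_f = 35.5 m ≈ 37.8 m ✓

D ≈ 270 mm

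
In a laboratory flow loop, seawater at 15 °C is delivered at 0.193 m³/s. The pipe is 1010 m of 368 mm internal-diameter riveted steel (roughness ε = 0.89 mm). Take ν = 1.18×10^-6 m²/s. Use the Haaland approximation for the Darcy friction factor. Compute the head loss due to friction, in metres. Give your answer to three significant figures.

V = 4Q/(πD²) = 4·0.193/(π·0.368²) = 1.815 m/s
Re = VD/ν = 1.815·0.368/1.18×10^-6 = 5.66×10^5 → turbulent
ε/D = 0.89/368 = 0.00242
Haaland: f = 0.02495
h_f = f(L/D)V²/(2g) = 0.02495·(1010/0.368)·1.815²/(2·9.81) = 11.49 m

h_f ≈ 11.5 m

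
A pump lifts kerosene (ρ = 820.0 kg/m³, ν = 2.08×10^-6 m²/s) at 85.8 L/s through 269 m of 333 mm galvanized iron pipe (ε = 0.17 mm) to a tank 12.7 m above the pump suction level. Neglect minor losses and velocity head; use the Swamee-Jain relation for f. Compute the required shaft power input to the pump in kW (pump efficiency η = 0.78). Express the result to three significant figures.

P_shaft ≈ 11.9 kW

V = 4Q/(πD²) = 0.9852 m/s; Re = 1.58×10^5; ε/D = 5.11×10^-4; f = 0.01942
h_f = f(L/D)V²/2g = 0.7761 m
Total head H = z + h_f = 12.7 + 0.7761 = 13.48 m
P_hyd = ρgQH = 820.0·9.81·0.0858·13.48 = 9.301 kW
P_shaft = P_hyd/η = 9.301/0.78 = 11.92 kW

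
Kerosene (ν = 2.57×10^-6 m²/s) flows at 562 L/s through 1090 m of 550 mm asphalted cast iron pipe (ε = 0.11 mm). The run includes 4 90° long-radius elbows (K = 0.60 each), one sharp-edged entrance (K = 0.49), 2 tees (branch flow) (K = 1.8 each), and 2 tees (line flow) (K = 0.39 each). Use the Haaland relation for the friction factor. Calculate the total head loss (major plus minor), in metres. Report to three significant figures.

H_L ≈ 10.7 m

V = 4Q/(πD²) = 2.365 m/s; V²/2g = 0.2852 m
Re = 5.06×10^5, ε/D = 2.00×10^-4 → f = 0.01527 (Haaland)
Major: h_f = f(L/D)·V²/2g = 0.01527·1982·0.2852 = 8.633 m
Minor: ΣK = 7.27; h_m = ΣK·V²/2g = 2.073 m
Total H_L = 8.633 + 2.073 = 10.71 m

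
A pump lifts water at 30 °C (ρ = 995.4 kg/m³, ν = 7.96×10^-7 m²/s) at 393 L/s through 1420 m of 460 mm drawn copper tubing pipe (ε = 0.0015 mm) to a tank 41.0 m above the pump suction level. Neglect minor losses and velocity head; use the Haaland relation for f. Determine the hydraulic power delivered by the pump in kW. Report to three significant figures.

P_hyd ≈ 195 kW

V = 4Q/(πD²) = 2.365 m/s; Re = 1.37×10^6; ε/D = 3.26×10^-6; f = 0.01107
h_f = f(L/D)V²/2g = 9.738 m
Total head H = z + h_f = 41.0 + 9.738 = 50.74 m
P_hyd = ρgQH = 995.4·9.81·0.393·50.74 = 194.7 kW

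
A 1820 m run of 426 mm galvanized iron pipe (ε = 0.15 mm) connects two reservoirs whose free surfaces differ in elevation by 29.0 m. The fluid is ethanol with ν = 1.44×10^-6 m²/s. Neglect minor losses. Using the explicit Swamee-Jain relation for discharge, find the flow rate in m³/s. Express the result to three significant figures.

Swamee-Jain (Type II): Q = -0.965·√(gD⁵h_f/L)·ln[ε/(3.7D) + √(3.17ν²L/(gD³h_f))]
√(gD⁵h_f/L) = √(9.81·0.426⁵·29.0/1820) = 0.04683
ε/(3.7D) = 9.52×10^-5; √(3.17ν²L/(gD³h_f)) = 2.33×10^-5
Q = -0.965·0.04683·ln(1.185×10^-4) = 0.4086 m³/s
Check: V = 2.87 m/s, Re = 8.48×10^5, f = 0.01631, h_f = 29.2 m ≈ 29.0 m ✓

Q ≈ 0.409 m³/s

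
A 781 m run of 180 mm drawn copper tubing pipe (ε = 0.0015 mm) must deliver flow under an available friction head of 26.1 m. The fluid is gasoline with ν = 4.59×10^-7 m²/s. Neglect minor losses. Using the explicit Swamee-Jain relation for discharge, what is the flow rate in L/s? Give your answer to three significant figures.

Swamee-Jain (Type II): Q = -0.965·√(gD⁵h_f/L)·ln[ε/(3.7D) + √(3.17ν²L/(gD³h_f))]
√(gD⁵h_f/L) = √(9.81·0.180⁵·26.1/781) = 0.007871
ε/(3.7D) = 2.25×10^-6; √(3.17ν²L/(gD³h_f)) = 1.87×10^-5
Q = -0.965·0.007871·ln(2.094×10^-5) = 0.08183 m³/s
Check: V = 3.22 m/s, Re = 1.26×10^6, f = 0.01140, h_f = 26.1 m ≈ 26.1 m ✓

Q ≈ 81.8 L/s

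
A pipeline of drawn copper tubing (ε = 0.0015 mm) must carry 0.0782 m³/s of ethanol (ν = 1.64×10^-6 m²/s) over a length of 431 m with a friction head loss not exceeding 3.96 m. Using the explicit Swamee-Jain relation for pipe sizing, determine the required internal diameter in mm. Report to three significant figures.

D ≈ 245 mm

Swamee-Jain (Type III): D = 0.66·[ε^1.25·(LQ²/(gh_f))^4.75 + ν·Q^9.4·(L/(gh_f))^5.2]^0.04
LQ²/(gh_f) = 0.06785; L/(gh_f) = 11.09
Term 1 = ε^1.25·(…)^4.75 = 1.48×10^-13; Term 2 = ν·Q^9.4·(…)^5.2 = 1.76×10^-11
D = 0.66·(1.48×10^-13 + 1.76×10^-11)^0.04 = 0.2452 m = 245 mm
Check: V = 1.66 m/s, Re = 2.48×10^5, f = 0.01497, h_f = 3.68 m ≈ 3.96 m ✓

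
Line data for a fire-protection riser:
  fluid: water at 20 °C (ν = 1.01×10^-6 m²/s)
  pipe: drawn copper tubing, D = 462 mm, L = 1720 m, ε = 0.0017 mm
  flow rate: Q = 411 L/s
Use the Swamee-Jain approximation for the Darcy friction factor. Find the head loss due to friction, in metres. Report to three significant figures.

h_f ≈ 13.1 m

V = 4Q/(πD²) = 4·0.411/(π·0.462²) = 2.452 m/s
Re = VD/ν = 2.452·0.462/1.01×10^-6 = 1.12×10^6 → turbulent
ε/D = 0.0017/462 = 3.68×10^-6
Swamee-Jain: f = 0.01149
h_f = f(L/D)V²/(2g) = 0.01149·(1720/0.462)·2.452²/(2·9.81) = 13.10 m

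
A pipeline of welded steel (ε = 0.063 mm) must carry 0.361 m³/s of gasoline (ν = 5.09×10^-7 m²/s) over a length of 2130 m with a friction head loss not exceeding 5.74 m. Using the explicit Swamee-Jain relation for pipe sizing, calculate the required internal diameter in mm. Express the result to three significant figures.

D ≈ 560 mm

Swamee-Jain (Type III): D = 0.66·[ε^1.25·(LQ²/(gh_f))^4.75 + ν·Q^9.4·(L/(gh_f))^5.2]^0.04
LQ²/(gh_f) = 4.930; L/(gh_f) = 37.83
Term 1 = ε^1.25·(…)^4.75 = 0.0110; Term 2 = ν·Q^9.4·(…)^5.2 = 0.00565
D = 0.66·(0.0110 + 0.00565)^0.04 = 0.5602 m = 560 mm
Check: V = 1.46 m/s, Re = 1.61×10^6, f = 0.01325, h_f = 5.51 m ≈ 5.74 m ✓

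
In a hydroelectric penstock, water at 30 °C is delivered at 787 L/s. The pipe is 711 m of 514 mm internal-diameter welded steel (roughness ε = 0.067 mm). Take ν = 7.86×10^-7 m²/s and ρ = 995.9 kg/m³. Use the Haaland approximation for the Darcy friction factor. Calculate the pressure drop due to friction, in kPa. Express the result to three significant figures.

Δp ≈ 130 kPa

V = 4Q/(πD²) = 4·0.787/(π·0.514²) = 3.793 m/s
Re = VD/ν = 3.793·0.514/7.86×10^-7 = 2.48×10^6 → turbulent
ε/D = 0.067/514 = 1.30×10^-4
Haaland: f = 0.01313
h_f = f(L/D)V²/(2g) = 0.01313·(711/0.514)·3.793²/(2·9.81) = 13.32 m
Δp = ρg·h_f = 995.9·9.81·13.32 = 130.1 kPa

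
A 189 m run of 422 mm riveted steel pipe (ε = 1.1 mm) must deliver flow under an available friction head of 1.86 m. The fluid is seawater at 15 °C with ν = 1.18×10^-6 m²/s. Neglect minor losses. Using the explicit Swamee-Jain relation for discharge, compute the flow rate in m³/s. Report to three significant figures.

Q ≈ 0.251 m³/s

Swamee-Jain (Type II): Q = -0.965·√(gD⁵h_f/L)·ln[ε/(3.7D) + √(3.17ν²L/(gD³h_f))]
√(gD⁵h_f/L) = √(9.81·0.422⁵·1.86/189) = 0.03595
ε/(3.7D) = 7.04×10^-4; √(3.17ν²L/(gD³h_f)) = 2.47×10^-5
Q = -0.965·0.03595·ln(7.292×10^-4) = 0.2506 m³/s
Check: V = 1.79 m/s, Re = 6.41×10^5, f = 0.02549, h_f = 1.87 m ≈ 1.86 m ✓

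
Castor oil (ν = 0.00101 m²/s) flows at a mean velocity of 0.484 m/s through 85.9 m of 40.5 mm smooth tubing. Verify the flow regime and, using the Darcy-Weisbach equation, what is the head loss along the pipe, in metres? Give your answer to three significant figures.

Re = VD/ν = 0.484·0.04050/0.00101 = 19.4 → laminar (Re < 2300)
f = 64/Re = 3.298
h_f = f(L/D)V²/(2g) = 3.298·(85.9/0.04050)·0.484²/(2·9.81) = 83.51 m

h_f ≈ 83.5 m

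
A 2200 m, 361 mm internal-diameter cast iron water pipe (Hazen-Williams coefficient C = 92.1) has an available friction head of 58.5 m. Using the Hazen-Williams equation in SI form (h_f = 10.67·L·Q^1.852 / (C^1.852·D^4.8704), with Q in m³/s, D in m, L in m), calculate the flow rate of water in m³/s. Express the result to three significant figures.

Q ≈ 0.248 m³/s

Rearranging: Q = [h_f·C^1.852·D^4.8704 / (10.67·L)]^(1/1.852)
Q = [58.5·92.1^1.852·0.361^4.8704 / (10.67·2200)]^0.540 = 0.2482 m³/s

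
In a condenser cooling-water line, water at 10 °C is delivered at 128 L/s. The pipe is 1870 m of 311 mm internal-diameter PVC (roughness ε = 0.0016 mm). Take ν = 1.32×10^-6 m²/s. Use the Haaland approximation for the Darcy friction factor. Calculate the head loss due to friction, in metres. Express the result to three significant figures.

V = 4Q/(πD²) = 4·0.128/(π·0.311²) = 1.685 m/s
Re = VD/ν = 1.685·0.311/1.32×10^-6 = 3.97×10^5 → turbulent
ε/D = 0.0016/311 = 5.14×10^-6
Haaland: f = 0.01367
h_f = f(L/D)V²/(2g) = 0.01367·(1870/0.311)·1.685²/(2·9.81) = 11.89 m

h_f ≈ 11.9 m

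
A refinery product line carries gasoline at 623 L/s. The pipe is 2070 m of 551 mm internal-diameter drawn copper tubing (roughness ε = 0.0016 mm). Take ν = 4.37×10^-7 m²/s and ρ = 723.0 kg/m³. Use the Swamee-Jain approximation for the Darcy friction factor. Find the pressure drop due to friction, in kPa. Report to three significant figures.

Δp ≈ 90.3 kPa

V = 4Q/(πD²) = 4·0.623/(π·0.551²) = 2.613 m/s
Re = VD/ν = 2.613·0.551/4.37×10^-7 = 3.29×10^6 → turbulent
ε/D = 0.0016/551 = 2.90×10^-6
Swamee-Jain: f = 0.009743
h_f = f(L/D)V²/(2g) = 0.009743·(2070/0.551)·2.613²/(2·9.81) = 12.74 m
Δp = ρg·h_f = 723.0·9.81·12.74 = 90.33 kPa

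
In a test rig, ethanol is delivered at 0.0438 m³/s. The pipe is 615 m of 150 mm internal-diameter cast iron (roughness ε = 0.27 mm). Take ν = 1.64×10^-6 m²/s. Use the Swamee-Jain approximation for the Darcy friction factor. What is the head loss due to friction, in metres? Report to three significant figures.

h_f ≈ 30.5 m

V = 4Q/(πD²) = 4·0.0438/(π·0.150²) = 2.479 m/s
Re = VD/ν = 2.479·0.150/1.64×10^-6 = 2.27×10^5 → turbulent
ε/D = 0.27/150 = 0.00180
Swamee-Jain: f = 0.02379
h_f = f(L/D)V²/(2g) = 0.02379·(615/0.150)·2.479²/(2·9.81) = 30.54 m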